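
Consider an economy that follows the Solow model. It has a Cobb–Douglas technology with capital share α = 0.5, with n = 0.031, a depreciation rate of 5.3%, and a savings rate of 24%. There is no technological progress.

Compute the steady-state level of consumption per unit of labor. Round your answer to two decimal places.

Steady state requires s·f(k) = (n + δ)·k, i.e. s·k^α = (n + δ)·k.
Dividing both sides by k: k^(1−α) = s / (n + δ).
k^0.5 = 0.24 / (0.031 + 0.053) = 0.24 / 0.084 = 2.8571
k* = 2.8571^(1/0.5) ≈ 8.1630
y* = (k*)^α = 8.1630^0.5 ≈ 2.8571
c* = (1 − s)·y* = (1 − 0.24) × 2.8571 ≈ 2.1714

c* = 2.17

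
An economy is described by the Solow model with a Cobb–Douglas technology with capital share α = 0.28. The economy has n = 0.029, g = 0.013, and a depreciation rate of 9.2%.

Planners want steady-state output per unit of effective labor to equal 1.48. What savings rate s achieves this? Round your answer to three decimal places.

Steady state requires s·f(k) = (n + g + δ)·k, i.e. s·k^α = (n + g + δ)·k.
Since y* = [s/(n + g + δ)]^(α/(1−α)), we have s/(n + g + δ) = (y*)^((1−α)/α) = 1.48^2.5714 = 2.7404.
Therefore s = 2.7404 × (n + g + δ) = 2.7404 × 0.134 = 0.3672.

s ≈ 0.367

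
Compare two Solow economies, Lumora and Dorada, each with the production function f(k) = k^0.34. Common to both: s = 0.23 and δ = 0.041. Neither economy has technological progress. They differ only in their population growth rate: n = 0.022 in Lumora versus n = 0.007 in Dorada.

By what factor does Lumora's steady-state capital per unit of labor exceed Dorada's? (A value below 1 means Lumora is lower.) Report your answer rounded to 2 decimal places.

Steady-state k* = [s/(n + δ)]^(1/(1−α)), so the ratio is [ (s_L/(n + δ)_L) / (s_D/(n + δ)_D) ]^1.5152.
s_L/(n + δ)_L = 0.23/0.063 = 3.6508; s_D/(n + δ)_D = 0.23/0.048 = 4.7917.
Ratio = (3.6508/4.7917)^1.5152 = 0.7619^1.5152 ≈ 0.6623

k*_L / k*_D ≈ 0.66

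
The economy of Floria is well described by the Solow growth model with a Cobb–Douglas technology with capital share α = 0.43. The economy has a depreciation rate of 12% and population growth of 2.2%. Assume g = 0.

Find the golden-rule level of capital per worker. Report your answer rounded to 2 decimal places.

k_gold ≈ 6.99

The golden rule sets f'(k) = n + δ, i.e. α·k^(α−1) = n + δ.
So k^(1−α) = α / (n + δ) = 0.43 / 0.142 = 3.0282.
k_gold = 3.0282^(1/0.57) ≈ 6.9853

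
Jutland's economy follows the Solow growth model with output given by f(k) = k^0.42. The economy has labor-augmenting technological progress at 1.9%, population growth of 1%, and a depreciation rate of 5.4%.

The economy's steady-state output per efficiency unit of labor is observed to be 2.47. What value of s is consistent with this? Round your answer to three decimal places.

s ≈ 0.289

In steady state, investment equals break-even investment: s·k^α = (n + g + δ)·k.
Since y* = [s/(n + g + δ)]^(α/(1−α)), we have s/(n + g + δ) = (y*)^((1−α)/α) = 2.47^1.381 = 3.4859.
Therefore s = 3.4859 × (n + g + δ) = 3.4859 × 0.083 = 0.2893.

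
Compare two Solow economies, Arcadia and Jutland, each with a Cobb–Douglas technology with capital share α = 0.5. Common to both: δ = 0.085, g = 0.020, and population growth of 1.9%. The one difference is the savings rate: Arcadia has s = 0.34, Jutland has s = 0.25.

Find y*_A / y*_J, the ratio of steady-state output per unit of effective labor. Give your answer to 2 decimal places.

ratio ≈ 1.36

Steady-state y* = [s/(n + g + δ)]^(α/(1−α)), so the ratio is [ (s_A/(n + g + δ)_A) / (s_J/(n + g + δ)_J) ]^1.
s_A/(n + g + δ)_A = 0.34/0.124 = 2.7419; s_J/(n + g + δ)_J = 0.25/0.124 = 2.0161.
Ratio = (2.7419/2.0161)^1 = 1.3600^1 ≈ 1.3600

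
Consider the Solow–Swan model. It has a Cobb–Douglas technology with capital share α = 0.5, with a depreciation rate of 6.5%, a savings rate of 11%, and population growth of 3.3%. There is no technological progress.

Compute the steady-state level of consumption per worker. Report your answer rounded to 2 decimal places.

c* ≈ 1.00

Steady state requires s·f(k) = (n + δ)·k, i.e. s·k^α = (n + δ)·k.
Rearranging, k^(1−α) = s / (n + δ).
k^0.5 = 0.11 / (0.033 + 0.065) = 0.11 / 0.098 = 1.1224
k* = 1.1224^(1/0.5) ≈ 1.2598
y* = (k*)^α = 1.2598^0.5 ≈ 1.1224
c* = (1 − s)·y* = (1 − 0.11) × 1.1224 ≈ 0.9989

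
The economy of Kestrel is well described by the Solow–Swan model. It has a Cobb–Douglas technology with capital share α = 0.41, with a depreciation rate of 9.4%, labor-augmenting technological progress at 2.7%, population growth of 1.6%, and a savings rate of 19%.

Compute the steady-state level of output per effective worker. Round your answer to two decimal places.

y* ≈ 1.26

In steady state, investment equals break-even investment: s·k^α = (n + g + δ)·k.
Dividing both sides by k: k^(1−α) = s / (n + g + δ).
k^0.59 = 0.19 / (0.016 + 0.027 + 0.094) = 0.19 / 0.137 = 1.3869
k* = 1.3869^(1/0.59) ≈ 1.7408
y* = (k*)^α = 1.7408^0.41 ≈ 1.2552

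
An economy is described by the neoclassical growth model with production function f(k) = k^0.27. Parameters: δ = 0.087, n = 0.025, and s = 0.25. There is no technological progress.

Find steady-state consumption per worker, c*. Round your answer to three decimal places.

Steady state requires s·f(k) = (n + δ)·k, i.e. s·k^α = (n + δ)·k.
Dividing both sides by k: k^(1−α) = s / (n + δ).
k^0.73 = 0.25 / (0.025 + 0.087) = 0.25 / 0.112 = 2.2321
k* = 2.2321^(1/0.73) ≈ 3.0039
y* = (k*)^α = 3.0039^0.27 ≈ 1.3458
c* = (1 − s)·y* = (1 − 0.25) × 1.3458 ≈ 1.0094

c* ≈ 1.009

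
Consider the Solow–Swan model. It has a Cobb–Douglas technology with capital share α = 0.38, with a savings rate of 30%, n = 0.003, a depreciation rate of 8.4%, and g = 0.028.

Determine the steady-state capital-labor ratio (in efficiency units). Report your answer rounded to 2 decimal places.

k* = 4.70

In steady state, investment equals break-even investment: s·k^α = (n + g + δ)·k.
Rearranging, k^(1−α) = s / (n + g + δ).
k^0.62 = 0.30 / (0.003 + 0.028 + 0.084) = 0.30 / 0.115 = 2.6087
k* = 2.6087^(1/0.62) ≈ 4.6952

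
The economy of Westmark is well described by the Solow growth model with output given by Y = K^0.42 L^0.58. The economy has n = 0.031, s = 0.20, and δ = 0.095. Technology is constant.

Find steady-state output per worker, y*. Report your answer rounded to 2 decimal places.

At the steady state, Δk = 0, so s·k^α = (n + δ)·k.
Rearranging, k^(1−α) = s / (n + δ).
k^0.58 = 0.20 / (0.031 + 0.095) = 0.20 / 0.126 = 1.5873
k* = 1.5873^(1/0.58) ≈ 2.2180
y* = (k*)^α = 2.2180^0.42 ≈ 1.3973

y* = 1.40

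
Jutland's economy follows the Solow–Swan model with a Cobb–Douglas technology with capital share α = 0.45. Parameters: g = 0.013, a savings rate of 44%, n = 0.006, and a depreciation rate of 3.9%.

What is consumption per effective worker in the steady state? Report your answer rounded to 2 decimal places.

c* = 2.94

Steady state requires s·f(k) = (n + g + δ)·k, i.e. s·k^α = (n + g + δ)·k.
Rearranging, k^(1−α) = s / (n + g + δ).
k^0.55 = 0.44 / (0.006 + 0.013 + 0.039) = 0.44 / 0.058 = 7.5862
k* = 7.5862^(1/0.55) ≈ 39.8148
y* = (k*)^α = 39.8148^0.45 ≈ 5.2483
c* = (1 − s)·y* = (1 − 0.44) × 5.2483 ≈ 2.9390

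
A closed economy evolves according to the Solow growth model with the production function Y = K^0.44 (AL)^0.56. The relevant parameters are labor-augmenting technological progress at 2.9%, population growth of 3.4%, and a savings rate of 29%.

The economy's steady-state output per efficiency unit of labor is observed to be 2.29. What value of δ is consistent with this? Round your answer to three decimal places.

δ ≈ 0.038

At the steady state, Δk = 0, so s·k^α = (n + g + δ)·k.
Since y* = [s/(n + g + δ)]^(α/(1−α)), we have s/(n + g + δ) = (y*)^((1−α)/α) = 2.29^1.2727 = 2.8705.
Therefore n + g + δ = s / 2.8705 = 0.29 / 2.8705 = 0.1010, so δ = 0.1010 − 0.063 = 0.0380.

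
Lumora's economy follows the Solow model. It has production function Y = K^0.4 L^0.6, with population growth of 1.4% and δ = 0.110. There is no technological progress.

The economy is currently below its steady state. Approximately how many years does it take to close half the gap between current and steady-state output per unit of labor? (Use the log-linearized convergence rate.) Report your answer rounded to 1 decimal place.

Near the steady state the convergence rate is λ = (1 − α)(n + δ).
λ = (1 − 0.4) × 0.124 = 0.6 × 0.124 = 0.0744
Half-life = ln 2 / λ = 0.6931 / 0.0744 ≈ 9.32 years

half-life ≈ 9.3 years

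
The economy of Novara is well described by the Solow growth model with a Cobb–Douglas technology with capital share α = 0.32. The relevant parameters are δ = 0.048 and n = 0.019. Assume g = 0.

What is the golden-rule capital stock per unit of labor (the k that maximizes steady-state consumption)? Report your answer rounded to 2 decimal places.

The golden rule sets f'(k) = n + δ, i.e. α·k^(α−1) = n + δ.
So k^(1−α) = α / (n + δ) = 0.32 / 0.067 = 4.7761.
k_gold = 4.7761^(1/0.68) ≈ 9.9687

k_gold ≈ 9.97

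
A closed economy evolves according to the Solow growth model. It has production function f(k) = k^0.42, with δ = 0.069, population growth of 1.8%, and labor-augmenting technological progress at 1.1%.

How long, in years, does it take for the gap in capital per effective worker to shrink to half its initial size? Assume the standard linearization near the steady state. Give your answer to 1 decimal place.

Near the steady state the convergence rate is λ = (1 − α)(n + g + δ).
λ = (1 − 0.42) × 0.098 = 0.58 × 0.098 = 0.05684
Half-life = ln 2 / λ = 0.6931 / 0.05684 ≈ 12.19 years

about 12.2 years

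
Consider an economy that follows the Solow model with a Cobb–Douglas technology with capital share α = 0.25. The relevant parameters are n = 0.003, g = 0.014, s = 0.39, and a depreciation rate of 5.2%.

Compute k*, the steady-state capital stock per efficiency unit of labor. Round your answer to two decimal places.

At the steady state, Δk = 0, so s·k^α = (n + g + δ)·k.
Dividing both sides by k: k^(1−α) = s / (n + g + δ).
k^0.75 = 0.39 / (0.003 + 0.014 + 0.052) = 0.39 / 0.069 = 5.6522
k* = 5.6522^(1/0.75) ≈ 10.0683

k* = 10.07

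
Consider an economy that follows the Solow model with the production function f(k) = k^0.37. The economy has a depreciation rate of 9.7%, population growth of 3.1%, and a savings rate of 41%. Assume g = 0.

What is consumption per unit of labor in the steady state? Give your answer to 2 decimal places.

At the steady state, Δk = 0, so s·k^α = (n + δ)·k.
Rearranging, k^(1−α) = s / (n + δ).
k^0.63 = 0.41 / (0.031 + 0.097) = 0.41 / 0.128 = 3.2031
k* = 3.2031^(1/0.63) ≈ 6.3459
y* = (k*)^α = 6.3459^0.37 ≈ 1.9812
c* = (1 − s)·y* = (1 − 0.41) × 1.9812 ≈ 1.1689

c* ≈ 1.17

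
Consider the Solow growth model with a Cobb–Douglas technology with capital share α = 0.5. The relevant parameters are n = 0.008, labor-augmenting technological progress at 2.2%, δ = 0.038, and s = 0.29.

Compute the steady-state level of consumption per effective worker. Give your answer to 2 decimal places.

At the steady state, Δk = 0, so s·k^α = (n + g + δ)·k.
Dividing both sides by k: k^(1−α) = s / (n + g + δ).
k^0.5 = 0.29 / (0.008 + 0.022 + 0.038) = 0.29 / 0.068 = 4.2647
k* = 4.2647^(1/0.5) ≈ 18.1877
y* = (k*)^α = 18.1877^0.5 ≈ 4.2647
c* = (1 − s)·y* = (1 − 0.29) × 4.2647 ≈ 3.0279

c* ≈ 3.03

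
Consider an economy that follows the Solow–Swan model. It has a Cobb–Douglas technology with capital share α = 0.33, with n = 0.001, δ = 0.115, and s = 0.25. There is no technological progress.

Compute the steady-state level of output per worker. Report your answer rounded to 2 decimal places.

y* ≈ 1.46

At the steady state, Δk = 0, so s·k^α = (n + δ)·k.
Dividing both sides by k: k^(1−α) = s / (n + δ).
k^0.67 = 0.25 / (0.001 + 0.115) = 0.25 / 0.116 = 2.1552
k* = 2.1552^(1/0.67) ≈ 3.1459
y* = (k*)^α = 3.1459^0.33 ≈ 1.4597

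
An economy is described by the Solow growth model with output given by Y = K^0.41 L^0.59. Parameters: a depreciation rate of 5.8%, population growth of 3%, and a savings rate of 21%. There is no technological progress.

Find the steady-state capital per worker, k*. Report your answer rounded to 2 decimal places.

k* ≈ 4.37

In steady state, investment equals break-even investment: s·k^α = (n + δ)·k.
Dividing both sides by k: k^(1−α) = s / (n + δ).
k^0.59 = 0.21 / (0.030 + 0.058) = 0.21 / 0.088 = 2.3864
k* = 2.3864^(1/0.59) ≈ 4.3676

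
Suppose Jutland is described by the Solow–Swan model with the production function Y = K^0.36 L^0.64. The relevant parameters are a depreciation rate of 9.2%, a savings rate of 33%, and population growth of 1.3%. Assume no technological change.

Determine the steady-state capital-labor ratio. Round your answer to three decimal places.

In steady state, investment equals break-even investment: s·k^α = (n + δ)·k.
Dividing both sides by k: k^(1−α) = s / (n + δ).
k^0.64 = 0.33 / (0.013 + 0.092) = 0.33 / 0.105 = 3.1429
k* = 3.1429^(1/0.64) ≈ 5.9852

k* ≈ 5.985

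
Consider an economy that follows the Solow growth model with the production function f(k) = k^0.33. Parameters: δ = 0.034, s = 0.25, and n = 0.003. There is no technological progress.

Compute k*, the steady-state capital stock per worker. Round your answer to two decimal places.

In steady state, investment equals break-even investment: s·k^α = (n + δ)·k.
Rearranging, k^(1−α) = s / (n + δ).
k^0.67 = 0.25 / (0.003 + 0.034) = 0.25 / 0.037 = 6.7568
k* = 6.7568^(1/0.67) ≈ 17.3149

k* = 17.31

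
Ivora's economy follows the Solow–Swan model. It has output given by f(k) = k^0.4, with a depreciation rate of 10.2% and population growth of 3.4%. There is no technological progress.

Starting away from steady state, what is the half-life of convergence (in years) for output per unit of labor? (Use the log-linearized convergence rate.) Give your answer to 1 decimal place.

Near the steady state the convergence rate is λ = (1 − α)(n + δ).
λ = (1 − 0.4) × 0.136 = 0.6 × 0.136 = 0.0816
Half-life = ln 2 / λ = 0.6931 / 0.0816 ≈ 8.49 years

about 8.5 years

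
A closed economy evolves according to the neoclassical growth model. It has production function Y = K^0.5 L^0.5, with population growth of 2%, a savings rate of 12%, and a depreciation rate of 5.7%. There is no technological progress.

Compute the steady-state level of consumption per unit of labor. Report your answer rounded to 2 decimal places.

At the steady state, Δk = 0, so s·k^α = (n + δ)·k.
Rearranging, k^(1−α) = s / (n + δ).
k^0.5 = 0.12 / (0.020 + 0.057) = 0.12 / 0.077 = 1.5584
k* = 1.5584^(1/0.5) ≈ 2.4286
y* = (k*)^α = 2.4286^0.5 ≈ 1.5584
c* = (1 − s)·y* = (1 − 0.12) × 1.5584 ≈ 1.3714

c* ≈ 1.37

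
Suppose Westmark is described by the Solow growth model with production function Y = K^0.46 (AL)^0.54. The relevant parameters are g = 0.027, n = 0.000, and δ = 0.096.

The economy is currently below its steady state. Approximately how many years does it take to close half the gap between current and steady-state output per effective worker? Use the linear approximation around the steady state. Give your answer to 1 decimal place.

about 10.4 years

Near the steady state the convergence rate is λ = (1 − α)(n + g + δ).
λ = (1 − 0.46) × 0.123 = 0.54 × 0.123 = 0.06642
Half-life = ln 2 / λ = 0.6931 / 0.06642 ≈ 10.44 years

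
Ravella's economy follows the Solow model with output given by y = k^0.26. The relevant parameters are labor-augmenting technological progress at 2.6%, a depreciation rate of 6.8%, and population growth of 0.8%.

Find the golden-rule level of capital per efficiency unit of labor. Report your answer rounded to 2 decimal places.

k_gold ≈ 3.54

The golden rule sets f'(k) = n + g + δ, i.e. α·k^(α−1) = n + g + δ.
So k^(1−α) = α / (n + g + δ) = 0.26 / 0.102 = 2.5490.
k_gold = 2.5490^(1/0.74) ≈ 3.5412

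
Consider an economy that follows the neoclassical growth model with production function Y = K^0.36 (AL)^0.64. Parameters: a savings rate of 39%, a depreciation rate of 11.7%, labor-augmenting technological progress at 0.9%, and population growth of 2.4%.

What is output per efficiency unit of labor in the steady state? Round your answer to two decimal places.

y* = 1.71

At the steady state, Δk = 0, so s·k^α = (n + g + δ)·k.
Dividing both sides by k: k^(1−α) = s / (n + g + δ).
k^0.64 = 0.39 / (0.024 + 0.009 + 0.117) = 0.39 / 0.150 = 2.6000
k* = 2.6000^(1/0.64) ≈ 4.4504
y* = (k*)^α = 4.4504^0.36 ≈ 1.7117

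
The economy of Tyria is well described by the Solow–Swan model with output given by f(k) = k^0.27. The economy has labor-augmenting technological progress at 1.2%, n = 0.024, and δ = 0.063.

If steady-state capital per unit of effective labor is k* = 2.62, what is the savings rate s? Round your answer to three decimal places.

In steady state, investment equals break-even investment: s·k^α = (n + g + δ)·k.
So s / (n + g + δ) = (k*)^(1−α) = 2.62^0.73 = 2.0200.
Therefore s = 2.0200 × (n + g + δ) = 2.0200 × 0.099 = 0.2000.

s ≈ 0.200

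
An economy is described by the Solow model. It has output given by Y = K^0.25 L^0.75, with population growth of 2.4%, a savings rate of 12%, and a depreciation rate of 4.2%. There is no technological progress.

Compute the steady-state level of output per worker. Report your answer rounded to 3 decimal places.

In steady state, investment equals break-even investment: s·k^α = (n + δ)·k.
Rearranging, k^(1−α) = s / (n + δ).
k^0.75 = 0.12 / (0.024 + 0.042) = 0.12 / 0.066 = 1.8182
k* = 1.8182^(1/0.75) ≈ 2.2192
y* = (k*)^α = 2.2192^0.25 ≈ 1.2205

y* = 1.221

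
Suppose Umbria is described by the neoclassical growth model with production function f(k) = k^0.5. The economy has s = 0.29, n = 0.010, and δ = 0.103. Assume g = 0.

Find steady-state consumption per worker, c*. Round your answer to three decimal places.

Steady state requires s·f(k) = (n + δ)·k, i.e. s·k^α = (n + δ)·k.
Dividing both sides by k: k^(1−α) = s / (n + δ).
k^0.5 = 0.29 / (0.010 + 0.103) = 0.29 / 0.113 = 2.5664
k* = 2.5664^(1/0.5) ≈ 6.5864
y* = (k*)^α = 6.5864^0.5 ≈ 2.5664
c* = (1 − s)·y* = (1 − 0.29) × 2.5664 ≈ 1.8221

c* = 1.822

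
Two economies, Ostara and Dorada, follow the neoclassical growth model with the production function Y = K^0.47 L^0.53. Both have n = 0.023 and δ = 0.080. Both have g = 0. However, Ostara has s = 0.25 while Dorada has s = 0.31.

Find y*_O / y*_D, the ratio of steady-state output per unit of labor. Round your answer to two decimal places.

y*_O / y*_D ≈ 0.83

Steady-state y* = [s/(n + δ)]^(α/(1−α)), so the ratio is [ (s_O/(n + δ)_O) / (s_D/(n + δ)_D) ]^0.8868.
s_O/(n + δ)_O = 0.25/0.103 = 2.4272; s_D/(n + δ)_D = 0.31/0.103 = 3.0097.
Ratio = (2.4272/3.0097)^0.8868 = 0.8065^0.8868 ≈ 0.8264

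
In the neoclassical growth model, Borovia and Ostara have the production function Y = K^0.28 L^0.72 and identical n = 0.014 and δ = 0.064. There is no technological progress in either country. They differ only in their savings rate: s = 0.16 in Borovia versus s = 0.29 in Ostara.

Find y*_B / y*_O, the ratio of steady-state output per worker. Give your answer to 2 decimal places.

ratio ≈ 0.79

Steady-state y* = [s/(n + δ)]^(α/(1−α)), so the ratio is [ (s_B/(n + δ)_B) / (s_O/(n + δ)_O) ]^0.3889.
s_B/(n + δ)_B = 0.16/0.078 = 2.0513; s_O/(n + δ)_O = 0.29/0.078 = 3.7179.
Ratio = (2.0513/3.7179)^0.3889 = 0.5517^0.3889 ≈ 0.7935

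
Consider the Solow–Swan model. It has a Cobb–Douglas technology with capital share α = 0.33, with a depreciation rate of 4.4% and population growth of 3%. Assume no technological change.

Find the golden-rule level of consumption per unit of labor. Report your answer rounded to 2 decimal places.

c_gold ≈ 1.40

At the golden rule, f'(k) = n + δ, so α·k^(α−1) = n + δ and k_gold = (α/(n + δ))^(1/(1−α)).
k_gold = (0.33/0.074)^(1/0.67) = 4.4595^1.4925 ≈ 9.3124
c_gold = f(k_gold) − (n + δ)·k_gold = 2.0883 − 0.074×9.3124 ≈ 1.3992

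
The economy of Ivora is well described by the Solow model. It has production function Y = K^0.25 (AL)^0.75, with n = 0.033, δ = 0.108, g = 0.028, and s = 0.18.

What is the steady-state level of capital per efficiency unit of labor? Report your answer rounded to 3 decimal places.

k* = 1.088

At the steady state, Δk = 0, so s·k^α = (n + g + δ)·k.
Rearranging, k^(1−α) = s / (n + g + δ).
k^0.75 = 0.18 / (0.033 + 0.028 + 0.108) = 0.18 / 0.169 = 1.0651
k* = 1.0651^(1/0.75) ≈ 1.0877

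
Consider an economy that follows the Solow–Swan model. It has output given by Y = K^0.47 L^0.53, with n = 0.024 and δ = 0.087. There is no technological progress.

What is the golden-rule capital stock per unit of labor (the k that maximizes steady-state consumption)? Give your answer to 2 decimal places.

The golden rule sets f'(k) = n + δ, i.e. α·k^(α−1) = n + δ.
So k^(1−α) = α / (n + δ) = 0.47 / 0.111 = 4.2342.
k_gold = 4.2342^(1/0.53) ≈ 15.2261

k_gold ≈ 15.23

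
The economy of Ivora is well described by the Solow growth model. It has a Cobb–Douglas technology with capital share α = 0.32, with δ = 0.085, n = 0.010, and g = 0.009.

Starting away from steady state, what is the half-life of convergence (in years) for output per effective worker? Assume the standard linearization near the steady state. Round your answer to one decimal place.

Near the steady state the convergence rate is λ = (1 − α)(n + g + δ).
λ = (1 − 0.32) × 0.104 = 0.68 × 0.104 = 0.07072
Half-life = ln 2 / λ = 0.6931 / 0.07072 ≈ 9.80 years

about 9.8 years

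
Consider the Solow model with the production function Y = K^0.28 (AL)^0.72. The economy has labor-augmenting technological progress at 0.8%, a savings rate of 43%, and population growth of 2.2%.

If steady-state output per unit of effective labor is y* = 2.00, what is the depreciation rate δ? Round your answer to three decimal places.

δ ≈ 0.042

Steady state requires s·f(k) = (n + g + δ)·k, i.e. s·k^α = (n + g + δ)·k.
Since y* = [s/(n + g + δ)]^(α/(1−α)), we have s/(n + g + δ) = (y*)^((1−α)/α) = 2.00^2.5714 = 5.9439.
Therefore n + g + δ = s / 5.9439 = 0.43 / 5.9439 = 0.0723, so δ = 0.0723 − 0.030 = 0.0423.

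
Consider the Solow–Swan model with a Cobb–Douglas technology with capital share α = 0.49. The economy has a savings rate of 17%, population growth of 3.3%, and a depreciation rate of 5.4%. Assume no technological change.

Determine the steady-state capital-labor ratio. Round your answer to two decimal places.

Steady state requires s·f(k) = (n + δ)·k, i.e. s·k^α = (n + δ)·k.
Dividing both sides by k: k^(1−α) = s / (n + δ).
k^0.51 = 0.17 / (0.033 + 0.054) = 0.17 / 0.087 = 1.9540
k* = 1.9540^(1/0.51) ≈ 3.7191

k* = 3.72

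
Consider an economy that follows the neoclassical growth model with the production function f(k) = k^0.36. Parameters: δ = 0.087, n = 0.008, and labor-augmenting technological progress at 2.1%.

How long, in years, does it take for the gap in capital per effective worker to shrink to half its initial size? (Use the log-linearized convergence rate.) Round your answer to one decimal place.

half-life ≈ 9.3 years

Near the steady state the convergence rate is λ = (1 − α)(n + g + δ).
λ = (1 − 0.36) × 0.116 = 0.64 × 0.116 = 0.07424
Half-life = ln 2 / λ = 0.6931 / 0.07424 ≈ 9.34 years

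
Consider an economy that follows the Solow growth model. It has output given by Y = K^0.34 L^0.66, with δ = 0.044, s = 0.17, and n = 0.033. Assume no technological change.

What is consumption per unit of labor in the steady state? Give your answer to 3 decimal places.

c* ≈ 1.248

At the steady state, Δk = 0, so s·k^α = (n + δ)·k.
Dividing both sides by k: k^(1−α) = s / (n + δ).
k^0.66 = 0.17 / (0.033 + 0.044) = 0.17 / 0.077 = 2.2078
k* = 2.2078^(1/0.66) ≈ 3.3201
y* = (k*)^α = 3.3201^0.34 ≈ 1.5038
c* = (1 − s)·y* = (1 − 0.17) × 1.5038 ≈ 1.2482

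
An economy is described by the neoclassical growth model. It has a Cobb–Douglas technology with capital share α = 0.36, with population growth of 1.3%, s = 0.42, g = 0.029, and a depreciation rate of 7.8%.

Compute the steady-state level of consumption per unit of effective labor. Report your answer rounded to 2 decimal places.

c* ≈ 1.17

Steady state requires s·f(k) = (n + g + δ)·k, i.e. s·k^α = (n + g + δ)·k.
Rearranging, k^(1−α) = s / (n + g + δ).
k^0.64 = 0.42 / (0.013 + 0.029 + 0.078) = 0.42 / 0.120 = 3.5000
k* = 3.5000^(1/0.64) ≈ 7.0812
y* = (k*)^α = 7.0812^0.36 ≈ 2.0232
c* = (1 − s)·y* = (1 − 0.42) × 2.0232 ≈ 1.1735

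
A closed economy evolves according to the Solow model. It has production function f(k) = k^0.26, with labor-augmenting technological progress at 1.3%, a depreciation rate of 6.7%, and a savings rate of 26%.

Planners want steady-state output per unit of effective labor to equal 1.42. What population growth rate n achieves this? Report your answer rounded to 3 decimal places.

n ≈ 0.016

Steady state requires s·f(k) = (n + g + δ)·k, i.e. s·k^α = (n + g + δ)·k.
Since y* = [s/(n + g + δ)]^(α/(1−α)), we have s/(n + g + δ) = (y*)^((1−α)/α) = 1.42^2.8462 = 2.7130.
Therefore n + g + δ = s / 2.7130 = 0.26 / 2.7130 = 0.0958, so n = 0.0958 − 0.080 = 0.0158.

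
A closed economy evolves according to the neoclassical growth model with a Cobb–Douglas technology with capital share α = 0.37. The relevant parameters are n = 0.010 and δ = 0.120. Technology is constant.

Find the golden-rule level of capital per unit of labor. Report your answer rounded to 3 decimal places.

The golden rule sets f'(k) = n + δ, i.e. α·k^(α−1) = n + δ.
So k^(1−α) = α / (n + δ) = 0.37 / 0.130 = 2.8462.
k_gold = 2.8462^(1/0.63) ≈ 5.2609

k_gold ≈ 5.261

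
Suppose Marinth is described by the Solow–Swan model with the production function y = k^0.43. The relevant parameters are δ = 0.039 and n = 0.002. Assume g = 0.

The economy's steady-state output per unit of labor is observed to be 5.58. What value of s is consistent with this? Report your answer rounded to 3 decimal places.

s ≈ 0.400

Steady state requires s·f(k) = (n + δ)·k, i.e. s·k^α = (n + δ)·k.
Since y* = [s/(n + δ)]^(α/(1−α)), we have s/(n + δ) = (y*)^((1−α)/α) = 5.58^1.3256 = 9.7665.
Therefore s = 9.7665 × (n + δ) = 9.7665 × 0.041 = 0.4004.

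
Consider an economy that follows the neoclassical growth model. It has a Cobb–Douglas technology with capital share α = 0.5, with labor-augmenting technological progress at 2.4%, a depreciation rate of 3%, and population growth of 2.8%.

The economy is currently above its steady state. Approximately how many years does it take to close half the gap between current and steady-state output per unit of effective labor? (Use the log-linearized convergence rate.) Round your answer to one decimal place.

Near the steady state the convergence rate is λ = (1 − α)(n + g + δ).
λ = (1 − 0.5) × 0.082 = 0.5 × 0.082 = 0.0410
Half-life = ln 2 / λ = 0.6931 / 0.0410 ≈ 16.90 years

about 16.9 years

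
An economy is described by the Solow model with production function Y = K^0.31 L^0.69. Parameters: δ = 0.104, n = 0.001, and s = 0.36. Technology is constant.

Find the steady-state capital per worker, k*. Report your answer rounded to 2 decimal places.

k* = 5.96

Steady state requires s·f(k) = (n + δ)·k, i.e. s·k^α = (n + δ)·k.
Dividing both sides by k: k^(1−α) = s / (n + δ).
k^0.69 = 0.36 / (0.001 + 0.104) = 0.36 / 0.105 = 3.4286
k* = 3.4286^(1/0.69) ≈ 5.9639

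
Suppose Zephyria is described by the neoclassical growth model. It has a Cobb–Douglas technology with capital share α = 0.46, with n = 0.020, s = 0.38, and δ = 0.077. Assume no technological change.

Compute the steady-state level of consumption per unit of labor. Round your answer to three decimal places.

c* = 1.984

Steady state requires s·f(k) = (n + δ)·k, i.e. s·k^α = (n + δ)·k.
Rearranging, k^(1−α) = s / (n + δ).
k^0.54 = 0.38 / (0.020 + 0.077) = 0.38 / 0.097 = 3.9175
k* = 3.9175^(1/0.54) ≈ 12.5362
y* = (k*)^α = 12.5362^0.46 ≈ 3.2000
c* = (1 − s)·y* = (1 − 0.38) × 3.2000 ≈ 1.9840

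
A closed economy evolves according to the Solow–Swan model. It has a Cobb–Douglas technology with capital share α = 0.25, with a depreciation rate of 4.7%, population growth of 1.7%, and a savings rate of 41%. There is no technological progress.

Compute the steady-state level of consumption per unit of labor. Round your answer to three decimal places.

c* ≈ 1.096

Steady state requires s·f(k) = (n + δ)·k, i.e. s·k^α = (n + δ)·k.
Rearranging, k^(1−α) = s / (n + δ).
k^0.75 = 0.41 / (0.017 + 0.047) = 0.41 / 0.064 = 6.4063
k* = 6.4063^(1/0.75) ≈ 11.8981
y* = (k*)^α = 11.8981^0.25 ≈ 1.8572
c* = (1 − s)·y* = (1 − 0.41) × 1.8572 ≈ 1.0957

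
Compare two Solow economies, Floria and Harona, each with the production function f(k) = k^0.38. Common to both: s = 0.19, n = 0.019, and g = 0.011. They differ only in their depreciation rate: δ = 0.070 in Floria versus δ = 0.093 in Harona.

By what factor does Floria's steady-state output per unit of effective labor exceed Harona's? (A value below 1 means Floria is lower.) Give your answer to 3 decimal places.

Steady-state y* = [s/(n + g + δ)]^(α/(1−α)), so the ratio is [ (s_F/(n + g + δ)_F) / (s_H/(n + g + δ)_H) ]^0.6129.
s_F/(n + g + δ)_F = 0.19/0.100 = 1.9000; s_H/(n + g + δ)_H = 0.19/0.123 = 1.5447.
Ratio = (1.9000/1.5447)^0.6129 = 1.2300^0.6129 ≈ 1.1353

y*_F / y*_H ≈ 1.135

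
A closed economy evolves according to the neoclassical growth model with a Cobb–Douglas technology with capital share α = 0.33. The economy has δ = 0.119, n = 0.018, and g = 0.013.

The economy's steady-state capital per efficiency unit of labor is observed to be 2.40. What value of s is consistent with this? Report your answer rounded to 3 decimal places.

In steady state, investment equals break-even investment: s·k^α = (n + g + δ)·k.
So s / (n + g + δ) = (k*)^(1−α) = 2.40^0.67 = 1.7978.
Therefore s = 1.7978 × (n + g + δ) = 1.7978 × 0.150 = 0.2697.

s ≈ 0.270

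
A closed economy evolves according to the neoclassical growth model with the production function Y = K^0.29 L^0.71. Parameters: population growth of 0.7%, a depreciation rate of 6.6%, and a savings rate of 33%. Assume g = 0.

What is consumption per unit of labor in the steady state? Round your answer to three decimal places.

In steady state, investment equals break-even investment: s·k^α = (n + δ)·k.
Rearranging, k^(1−α) = s / (n + δ).
k^0.71 = 0.33 / (0.007 + 0.066) = 0.33 / 0.073 = 4.5205
k* = 4.5205^(1/0.71) ≈ 8.3714
y* = (k*)^α = 8.3714^0.29 ≈ 1.8519
c* = (1 − s)·y* = (1 − 0.33) × 1.8519 ≈ 1.2408

c* ≈ 1.241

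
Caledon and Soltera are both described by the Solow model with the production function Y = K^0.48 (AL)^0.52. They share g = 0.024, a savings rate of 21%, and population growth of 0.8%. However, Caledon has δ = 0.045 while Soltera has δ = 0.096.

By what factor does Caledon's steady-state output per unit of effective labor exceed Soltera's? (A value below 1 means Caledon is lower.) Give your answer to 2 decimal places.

y*_C / y*_S ≈ 1.60

Steady-state y* = [s/(n + g + δ)]^(α/(1−α)), so the ratio is [ (s_C/(n + g + δ)_C) / (s_S/(n + g + δ)_S) ]^0.9231.
s_C/(n + g + δ)_C = 0.21/0.077 = 2.7273; s_S/(n + g + δ)_S = 0.21/0.128 = 1.6406.
Ratio = (2.7273/1.6406)^0.9231 = 1.6624^0.9231 ≈ 1.5987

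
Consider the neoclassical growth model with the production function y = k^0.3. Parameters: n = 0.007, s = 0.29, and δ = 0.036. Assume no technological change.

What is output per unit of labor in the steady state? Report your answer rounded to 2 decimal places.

y* ≈ 2.27

At the steady state, Δk = 0, so s·k^α = (n + δ)·k.
Dividing both sides by k: k^(1−α) = s / (n + δ).
k^0.7 = 0.29 / (0.007 + 0.036) = 0.29 / 0.043 = 6.7442
k* = 6.7442^(1/0.7) ≈ 15.2822
y* = (k*)^α = 15.2822^0.3 ≈ 2.2660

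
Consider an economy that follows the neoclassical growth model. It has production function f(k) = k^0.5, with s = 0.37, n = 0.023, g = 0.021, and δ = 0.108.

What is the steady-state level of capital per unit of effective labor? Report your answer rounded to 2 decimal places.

Steady state requires s·f(k) = (n + g + δ)·k, i.e. s·k^α = (n + g + δ)·k.
Rearranging, k^(1−α) = s / (n + g + δ).
k^0.5 = 0.37 / (0.023 + 0.021 + 0.108) = 0.37 / 0.152 = 2.4342
k* = 2.4342^(1/0.5) ≈ 5.9253

k* = 5.93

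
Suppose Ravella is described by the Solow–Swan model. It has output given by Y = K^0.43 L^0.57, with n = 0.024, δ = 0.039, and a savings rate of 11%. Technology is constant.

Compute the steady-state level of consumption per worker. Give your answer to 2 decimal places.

c* = 1.36

At the steady state, Δk = 0, so s·k^α = (n + δ)·k.
Rearranging, k^(1−α) = s / (n + δ).
k^0.57 = 0.11 / (0.024 + 0.039) = 0.11 / 0.063 = 1.7460
k* = 1.7460^(1/0.57) ≈ 2.6585
y* = (k*)^α = 2.6585^0.43 ≈ 1.5226
c* = (1 − s)·y* = (1 − 0.11) × 1.5226 ≈ 1.3551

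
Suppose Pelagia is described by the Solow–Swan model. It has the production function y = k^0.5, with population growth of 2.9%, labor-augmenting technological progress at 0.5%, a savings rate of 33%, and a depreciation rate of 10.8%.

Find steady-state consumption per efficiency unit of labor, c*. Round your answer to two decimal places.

c* ≈ 1.56

At the steady state, Δk = 0, so s·k^α = (n + g + δ)·k.
Rearranging, k^(1−α) = s / (n + g + δ).
k^0.5 = 0.33 / (0.029 + 0.005 + 0.108) = 0.33 / 0.142 = 2.3239
k* = 2.3239^(1/0.5) ≈ 5.4005
y* = (k*)^α = 5.4005^0.5 ≈ 2.3239
c* = (1 − s)·y* = (1 − 0.33) × 2.3239 ≈ 1.5570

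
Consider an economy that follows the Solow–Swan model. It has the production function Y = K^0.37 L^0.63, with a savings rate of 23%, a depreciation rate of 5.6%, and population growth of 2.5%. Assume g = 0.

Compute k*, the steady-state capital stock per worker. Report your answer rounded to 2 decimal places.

k* ≈ 5.24

In steady state, investment equals break-even investment: s·k^α = (n + δ)·k.
Rearranging, k^(1−α) = s / (n + δ).
k^0.63 = 0.23 / (0.025 + 0.056) = 0.23 / 0.081 = 2.8395
k* = 2.8395^(1/0.63) ≈ 5.2412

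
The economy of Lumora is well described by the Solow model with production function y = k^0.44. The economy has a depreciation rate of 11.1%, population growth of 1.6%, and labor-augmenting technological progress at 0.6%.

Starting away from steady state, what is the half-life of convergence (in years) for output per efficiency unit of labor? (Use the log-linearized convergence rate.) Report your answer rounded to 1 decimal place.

Near the steady state the convergence rate is λ = (1 − α)(n + g + δ).
λ = (1 − 0.44) × 0.133 = 0.56 × 0.133 = 0.07448
Half-life = ln 2 / λ = 0.6931 / 0.07448 ≈ 9.31 years

about 9.3 years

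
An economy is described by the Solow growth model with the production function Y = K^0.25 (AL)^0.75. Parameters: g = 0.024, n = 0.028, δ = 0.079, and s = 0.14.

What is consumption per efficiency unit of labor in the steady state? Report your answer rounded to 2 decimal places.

In steady state, investment equals break-even investment: s·k^α = (n + g + δ)·k.
Dividing both sides by k: k^(1−α) = s / (n + g + δ).
k^0.75 = 0.14 / (0.028 + 0.024 + 0.079) = 0.14 / 0.131 = 1.0687
k* = 1.0687^(1/0.75) ≈ 1.0926
y* = (k*)^α = 1.0926^0.25 ≈ 1.0224
c* = (1 − s)·y* = (1 − 0.14) × 1.0224 ≈ 0.8793

c* = 0.88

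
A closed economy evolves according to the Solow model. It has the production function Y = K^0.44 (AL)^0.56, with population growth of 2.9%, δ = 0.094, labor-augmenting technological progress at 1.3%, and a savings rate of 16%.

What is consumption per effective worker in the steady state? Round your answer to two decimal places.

Steady state requires s·f(k) = (n + g + δ)·k, i.e. s·k^α = (n + g + δ)·k.
Rearranging, k^(1−α) = s / (n + g + δ).
k^0.56 = 0.16 / (0.029 + 0.013 + 0.094) = 0.16 / 0.136 = 1.1765
k* = 1.1765^(1/0.56) ≈ 1.3368
y* = (k*)^α = 1.3368^0.44 ≈ 1.1362
c* = (1 − s)·y* = (1 − 0.16) × 1.1362 ≈ 0.9544

c* ≈ 0.95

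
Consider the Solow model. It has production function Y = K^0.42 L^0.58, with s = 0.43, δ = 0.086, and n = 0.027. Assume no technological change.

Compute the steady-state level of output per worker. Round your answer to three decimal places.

In steady state, investment equals break-even investment: s·k^α = (n + δ)·k.
Dividing both sides by k: k^(1−α) = s / (n + δ).
k^0.58 = 0.43 / (0.027 + 0.086) = 0.43 / 0.113 = 3.8053
k* = 3.8053^(1/0.58) ≈ 10.0155
y* = (k*)^α = 10.0155^0.42 ≈ 2.6320

y* ≈ 2.632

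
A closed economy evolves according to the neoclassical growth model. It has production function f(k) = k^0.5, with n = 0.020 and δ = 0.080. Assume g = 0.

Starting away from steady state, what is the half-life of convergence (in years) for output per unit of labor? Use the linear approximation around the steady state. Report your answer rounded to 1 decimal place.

half-life ≈ 13.9 years

Near the steady state the convergence rate is λ = (1 − α)(n + δ).
λ = (1 − 0.5) × 0.100 = 0.5 × 0.100 = 0.0500
Half-life = ln 2 / λ = 0.6931 / 0.0500 ≈ 13.86 years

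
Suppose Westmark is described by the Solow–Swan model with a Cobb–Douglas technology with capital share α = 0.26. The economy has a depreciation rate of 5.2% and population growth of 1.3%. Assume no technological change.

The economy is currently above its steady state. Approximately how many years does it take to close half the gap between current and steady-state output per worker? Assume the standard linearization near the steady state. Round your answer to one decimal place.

Near the steady state the convergence rate is λ = (1 − α)(n + δ).
λ = (1 − 0.26) × 0.065 = 0.74 × 0.065 = 0.0481
Half-life = ln 2 / λ = 0.6931 / 0.0481 ≈ 14.41 years

t_½ ≈ 14.4 years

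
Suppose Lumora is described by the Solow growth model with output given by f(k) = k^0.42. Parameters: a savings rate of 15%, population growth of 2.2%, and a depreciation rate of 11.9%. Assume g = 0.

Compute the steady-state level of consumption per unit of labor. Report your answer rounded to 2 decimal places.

In steady state, investment equals break-even investment: s·k^α = (n + δ)·k.
Dividing both sides by k: k^(1−α) = s / (n + δ).
k^0.58 = 0.15 / (0.022 + 0.119) = 0.15 / 0.141 = 1.0638
k* = 1.0638^(1/0.58) ≈ 1.1125
y* = (k*)^α = 1.1125^0.42 ≈ 1.0458
c* = (1 − s)·y* = (1 − 0.15) × 1.0458 ≈ 0.8889

c* ≈ 0.89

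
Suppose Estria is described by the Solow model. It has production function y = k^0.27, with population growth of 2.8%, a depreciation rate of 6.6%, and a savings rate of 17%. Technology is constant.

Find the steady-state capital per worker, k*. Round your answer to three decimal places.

k* ≈ 2.252

Steady state requires s·f(k) = (n + δ)·k, i.e. s·k^α = (n + δ)·k.
Dividing both sides by k: k^(1−α) = s / (n + δ).
k^0.73 = 0.17 / (0.028 + 0.066) = 0.17 / 0.094 = 1.8085
k* = 1.8085^(1/0.73) ≈ 2.2516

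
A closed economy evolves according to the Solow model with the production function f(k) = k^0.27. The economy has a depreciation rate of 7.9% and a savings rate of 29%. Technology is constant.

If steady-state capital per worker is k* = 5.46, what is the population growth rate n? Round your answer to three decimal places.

n ≈ 0.005

Steady state requires s·f(k) = (n + δ)·k, i.e. s·k^α = (n + δ)·k.
So s / (n + δ) = (k*)^(1−α) = 5.46^0.73 = 3.4526.
Therefore n + δ = s / 3.4526 = 0.29 / 3.4526 = 0.0840, so n = 0.0840 − 0.079 = 0.0050.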